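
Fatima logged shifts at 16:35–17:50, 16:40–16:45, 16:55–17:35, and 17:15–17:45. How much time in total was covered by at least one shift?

1 h 15 min

Merged: 16:35–17:50.
Length: 1 h 15 min.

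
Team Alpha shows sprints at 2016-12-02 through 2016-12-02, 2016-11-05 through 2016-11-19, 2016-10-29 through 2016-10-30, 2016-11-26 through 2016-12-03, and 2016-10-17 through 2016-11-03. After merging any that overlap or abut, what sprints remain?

Sort by start: 2016-10-17 through 2016-11-03, 2016-10-29 through 2016-10-30, 2016-11-05 through 2016-11-19, 2016-11-26 through 2016-12-03, 2016-12-02 through 2016-12-02.
2016-10-29 through 2016-10-30 overlaps/touches 2016-10-17 through 2016-11-03 → extend to 2016-10-17 through 2016-11-03.
2016-11-05 through 2016-11-19 is disjoint → start new block.
2016-11-26 through 2016-12-03 is disjoint → start new block.
2016-12-02 through 2016-12-02 overlaps/touches 2016-11-26 through 2016-12-03 → extend to 2016-11-26 through 2016-12-03.

2016-10-17 through 2016-11-03, 2016-11-05 through 2016-11-19, 2016-11-26 through 2016-12-03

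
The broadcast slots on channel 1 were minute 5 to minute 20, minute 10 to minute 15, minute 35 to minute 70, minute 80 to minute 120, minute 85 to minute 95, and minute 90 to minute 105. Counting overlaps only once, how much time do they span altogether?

90 minutes

Merged: minute 5 to minute 20, minute 35 to minute 70, minute 80 to minute 120.
Lengths: 15 minutes + 35 minutes + 40 minutes = 90 minutes.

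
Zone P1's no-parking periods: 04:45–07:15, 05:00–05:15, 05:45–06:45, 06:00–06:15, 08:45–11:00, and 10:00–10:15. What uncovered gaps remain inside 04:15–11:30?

After merging, the occupied span is 04:45-07:15, 08:45-11:00.
Uncovered inside 04:15-11:30: 04:15-04:45, 07:15-08:45, 11:00-11:30.

04:15-04:45, 07:15-08:45, 11:00-11:30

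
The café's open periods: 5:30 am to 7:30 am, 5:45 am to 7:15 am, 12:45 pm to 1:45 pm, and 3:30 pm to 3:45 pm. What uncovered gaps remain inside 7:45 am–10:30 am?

After merging, the occupied span is 5:30 am–7:30 am, 12:45 pm–1:45 pm, 3:30 pm–3:45 pm.
Gaps within 7:45 am–10:30 am: 7:45 am–10:30 am.

7:45 am–10:30 am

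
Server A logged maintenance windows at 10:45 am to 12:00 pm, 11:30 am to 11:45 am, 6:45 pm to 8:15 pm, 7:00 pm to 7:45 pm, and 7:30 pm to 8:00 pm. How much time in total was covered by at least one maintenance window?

2 h 45 min

Merged: 10:45 am–12:00 pm, 6:45 pm–8:15 pm.
Lengths: 1 h 15 min + 1 h 30 min = 2 h 45 min.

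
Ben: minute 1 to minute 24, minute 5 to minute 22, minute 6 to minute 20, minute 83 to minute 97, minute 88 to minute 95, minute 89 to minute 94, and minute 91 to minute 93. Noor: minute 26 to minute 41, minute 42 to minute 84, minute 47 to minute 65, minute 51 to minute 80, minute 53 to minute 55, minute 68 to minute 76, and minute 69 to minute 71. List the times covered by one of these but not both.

minute 1 to minute 24, minute 26 to minute 41, minute 42 to minute 83, minute 84 to minute 97

Merge the first list: minute 1 to minute 24, minute 83 to minute 97.
Merge the second list: minute 26 to minute 41, minute 42 to minute 84.
Only in the first: minute 1 to minute 24, minute 84 to minute 97.
Only in the second: minute 26 to minute 41, minute 42 to minute 83.
Together these are the periods covered by exactly one.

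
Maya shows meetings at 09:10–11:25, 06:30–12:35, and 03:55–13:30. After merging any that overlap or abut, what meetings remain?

03:55–13:30

Sort by start: 03:55–13:30, 06:30–12:35, 09:10–11:25.
06:30–12:35 overlaps/touches 03:55–13:30 → extend to 03:55–13:30.
09:10–11:25 overlaps/touches 03:55–13:30 → extend to 03:55–13:30.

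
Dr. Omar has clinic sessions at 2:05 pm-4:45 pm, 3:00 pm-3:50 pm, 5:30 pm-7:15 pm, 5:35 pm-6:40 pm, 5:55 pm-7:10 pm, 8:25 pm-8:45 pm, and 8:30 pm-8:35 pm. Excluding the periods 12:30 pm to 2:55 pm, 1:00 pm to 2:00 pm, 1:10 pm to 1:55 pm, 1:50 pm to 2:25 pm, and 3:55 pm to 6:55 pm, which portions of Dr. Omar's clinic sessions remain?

Merge the first list: 2:05 pm–4:45 pm, 5:30 pm–7:15 pm, 8:25 pm–8:45 pm.
Merge the second list: 12:30 pm–2:55 pm, 3:55 pm–6:55 pm.
2:05 pm–4:45 pm with B removed leaves 2:55 pm–3:55 pm.
5:30 pm–7:15 pm with B removed leaves 6:55 pm–7:15 pm.
8:25 pm–8:45 pm is untouched.

2:55 pm–3:55 pm, 6:55 pm–7:15 pm, 8:25 pm–8:45 pm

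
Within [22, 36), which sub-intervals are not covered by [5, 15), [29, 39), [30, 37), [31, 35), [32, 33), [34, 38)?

Covered (merged): [5, 15), [29, 39).
Uncovered inside [22, 36): [22, 29).

[22, 29)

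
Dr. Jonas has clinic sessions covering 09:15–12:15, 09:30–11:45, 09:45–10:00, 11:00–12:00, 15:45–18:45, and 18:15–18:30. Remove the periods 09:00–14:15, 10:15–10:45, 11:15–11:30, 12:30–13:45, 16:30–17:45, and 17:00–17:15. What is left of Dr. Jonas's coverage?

15:45–16:30, 17:45–18:45

Merge the first list: 09:15–12:15, 15:45–18:45.
Merge the second list: 09:00–14:15, 16:30–17:45.
09:15–12:15: fully covered by B → removed.
15:45–18:45 minus B → 15:45–16:30, 17:45–18:45.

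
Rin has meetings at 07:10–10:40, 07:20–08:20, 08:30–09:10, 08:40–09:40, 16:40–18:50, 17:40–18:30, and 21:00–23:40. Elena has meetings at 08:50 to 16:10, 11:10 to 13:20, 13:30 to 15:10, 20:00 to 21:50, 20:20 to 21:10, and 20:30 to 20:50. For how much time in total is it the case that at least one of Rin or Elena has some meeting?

First set merges to 07:10-10:40, 16:40-18:50, 21:00-23:40.
Second set merges to 08:50-16:10, 20:00-21:50.
A ∪ B = 07:10-16:10, 16:40-18:50, 20:00-23:40.
Total: 9 h + 2 h 10 min + 3 h 40 min = 14 h 50 min.

14 h 50 min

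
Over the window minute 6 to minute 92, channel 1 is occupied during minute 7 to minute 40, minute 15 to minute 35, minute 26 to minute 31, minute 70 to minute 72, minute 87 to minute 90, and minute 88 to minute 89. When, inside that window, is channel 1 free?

minute 6 to minute 7, minute 40 to minute 70, minute 72 to minute 87, minute 90 to minute 92

The merged coverage is minute 7 to minute 40, minute 70 to minute 72, minute 87 to minute 90.
Gaps within minute 6 to minute 92: minute 6 to minute 7, minute 40 to minute 70, minute 72 to minute 87, minute 90 to minute 92.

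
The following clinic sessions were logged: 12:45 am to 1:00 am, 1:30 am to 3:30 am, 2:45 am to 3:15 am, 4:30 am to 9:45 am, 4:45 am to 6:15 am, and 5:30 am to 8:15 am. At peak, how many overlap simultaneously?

3

At 5:30 am, 3 of the intervals are simultaneously active.
No point has more.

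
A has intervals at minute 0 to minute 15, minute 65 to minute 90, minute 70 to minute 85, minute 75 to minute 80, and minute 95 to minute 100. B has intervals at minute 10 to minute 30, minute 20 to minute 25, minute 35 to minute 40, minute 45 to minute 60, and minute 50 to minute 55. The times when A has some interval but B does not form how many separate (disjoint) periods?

3

A, merged: minute 0 to minute 15, minute 65 to minute 90, minute 95 to minute 100.
B, merged: minute 10 to minute 30, minute 35 to minute 40, minute 45 to minute 60.
A \ B = minute 0 to minute 10, minute 65 to minute 90, minute 95 to minute 100.
That is 3 disjoint pieces.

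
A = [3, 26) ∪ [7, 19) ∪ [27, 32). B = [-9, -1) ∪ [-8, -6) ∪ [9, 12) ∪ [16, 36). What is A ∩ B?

[9, 12) ∪ [16, 26) ∪ [27, 32)

Merge the first list: [3, 26), [27, 32).
Merge the second list: [-9, -1), [9, 12), [16, 36).
[3, 26) ∩ B → [9, 12), [16, 26).
[27, 32) ∩ B → [27, 32).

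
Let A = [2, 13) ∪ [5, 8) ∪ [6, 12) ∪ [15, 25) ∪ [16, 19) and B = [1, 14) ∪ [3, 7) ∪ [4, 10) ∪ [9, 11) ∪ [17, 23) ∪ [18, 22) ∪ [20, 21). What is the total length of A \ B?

Merge the first list: [2, 13), [15, 25).
Merge the second list: [1, 14), [17, 23).
A \ B = [15, 17), [23, 25).
Total: 2 + 2 = 4.

4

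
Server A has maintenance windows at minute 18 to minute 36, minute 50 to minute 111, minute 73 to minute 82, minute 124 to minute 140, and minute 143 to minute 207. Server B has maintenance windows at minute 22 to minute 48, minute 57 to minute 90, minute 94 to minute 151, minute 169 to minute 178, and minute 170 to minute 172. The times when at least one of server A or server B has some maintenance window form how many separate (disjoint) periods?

2

First set merges to minute 18 to minute 36, minute 50 to minute 111, minute 124 to minute 140, minute 143 to minute 207.
Second set merges to minute 22 to minute 48, minute 57 to minute 90, minute 94 to minute 151, minute 169 to minute 178.
A ∪ B = minute 18 to minute 48, minute 50 to minute 207.
That is 2 disjoint pieces.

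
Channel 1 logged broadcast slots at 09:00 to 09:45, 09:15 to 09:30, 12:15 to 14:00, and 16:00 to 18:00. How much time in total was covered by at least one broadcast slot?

Merged: 09:00–09:45, 12:15–14:00, 16:00–18:00.
Lengths: 45 min + 1 h 45 min + 2 h = 4 h 30 min.

4 h 30 min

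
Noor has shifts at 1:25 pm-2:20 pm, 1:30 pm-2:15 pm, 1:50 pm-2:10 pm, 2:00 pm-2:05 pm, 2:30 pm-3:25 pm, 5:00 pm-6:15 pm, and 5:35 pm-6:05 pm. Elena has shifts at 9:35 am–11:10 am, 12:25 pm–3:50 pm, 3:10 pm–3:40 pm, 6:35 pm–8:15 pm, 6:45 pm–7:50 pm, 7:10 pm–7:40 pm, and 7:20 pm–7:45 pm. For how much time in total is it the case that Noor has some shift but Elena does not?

1 h 15 min

Merge the first list: 1:25 pm–2:20 pm, 2:30 pm–3:25 pm, 5:00 pm–6:15 pm.
Merge the second list: 9:35 am–11:10 am, 12:25 pm–3:50 pm, 6:35 pm–8:15 pm.
A \ B = 5:00 pm–6:15 pm.
Total: 1 h 15 min.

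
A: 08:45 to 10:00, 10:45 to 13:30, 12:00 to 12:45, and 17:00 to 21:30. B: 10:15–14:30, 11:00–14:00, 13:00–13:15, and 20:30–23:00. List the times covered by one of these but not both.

First set merges to 08:45–10:00, 10:45–13:30, 17:00–21:30.
Second set merges to 10:15–14:30, 20:30–23:00.
A \ B = 08:45–10:00, 17:00–20:30.
B \ A = 10:15–10:45, 13:30–14:30, 21:30–23:00.
Union of the two gives the symmetric difference.

08:45–10:00, 10:15–10:45, 13:30–14:30, 17:00–20:30, 21:30–23:00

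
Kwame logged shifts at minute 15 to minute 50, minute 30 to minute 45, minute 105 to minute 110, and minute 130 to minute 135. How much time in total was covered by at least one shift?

45 minutes

Merged: minute 15 to minute 50, minute 105 to minute 110, minute 130 to minute 135.
Lengths: 35 minutes + 5 minutes + 5 minutes = 45 minutes.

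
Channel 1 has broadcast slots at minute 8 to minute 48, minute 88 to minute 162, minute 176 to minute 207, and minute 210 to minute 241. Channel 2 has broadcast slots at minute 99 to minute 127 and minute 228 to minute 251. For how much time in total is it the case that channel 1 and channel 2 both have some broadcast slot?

41 minutes

A ∩ B = minute 99 to minute 127, minute 228 to minute 241.
Total: 28 minutes + 13 minutes = 41 minutes.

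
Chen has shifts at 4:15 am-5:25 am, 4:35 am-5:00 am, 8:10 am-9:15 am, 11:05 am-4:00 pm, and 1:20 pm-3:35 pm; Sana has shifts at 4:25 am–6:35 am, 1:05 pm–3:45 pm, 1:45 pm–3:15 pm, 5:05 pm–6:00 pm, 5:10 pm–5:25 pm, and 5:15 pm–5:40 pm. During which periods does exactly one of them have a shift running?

4:15 am–4:25 am, 5:25 am–6:35 am, 8:10 am–9:15 am, 11:05 am–1:05 pm, 3:45 pm–4:00 pm, 5:05 pm–6:00 pm

A, merged: 4:15 am–5:25 am, 8:10 am–9:15 am, 11:05 am–4:00 pm.
B, merged: 4:25 am–6:35 am, 1:05 pm–3:45 pm, 5:05 pm–6:00 pm.
A but not B: 4:15 am–4:25 am, 8:10 am–9:15 am, 11:05 am–1:05 pm, 3:45 pm–4:00 pm.
B but not A: 5:25 am–6:35 am, 5:05 pm–6:00 pm.
Combining gives A △ B.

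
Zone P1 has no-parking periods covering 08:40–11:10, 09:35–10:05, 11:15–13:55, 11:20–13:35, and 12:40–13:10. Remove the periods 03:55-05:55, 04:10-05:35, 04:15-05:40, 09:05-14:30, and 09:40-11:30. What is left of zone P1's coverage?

08:40-09:05

Merge the first list: 08:40-11:10, 11:15-13:55.
Merge the second list: 03:55-05:55, 09:05-14:30.
08:40-11:10 \ B = 08:40-09:05.
11:15-13:55: entirely removed.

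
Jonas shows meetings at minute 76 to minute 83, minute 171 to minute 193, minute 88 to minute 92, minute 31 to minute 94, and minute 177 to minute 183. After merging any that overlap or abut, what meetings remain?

Sort by start: minute 31 to minute 94, minute 76 to minute 83, minute 88 to minute 92, minute 171 to minute 193, minute 177 to minute 183.
minute 76 to minute 83 overlaps/touches minute 31 to minute 94 → extend to minute 31 to minute 94.
minute 88 to minute 92 overlaps/touches minute 31 to minute 94 → extend to minute 31 to minute 94.
minute 171 to minute 193 is disjoint → start new block.
minute 177 to minute 183 overlaps/touches minute 171 to minute 193 → extend to minute 171 to minute 193.

minute 31 to minute 94, minute 171 to minute 193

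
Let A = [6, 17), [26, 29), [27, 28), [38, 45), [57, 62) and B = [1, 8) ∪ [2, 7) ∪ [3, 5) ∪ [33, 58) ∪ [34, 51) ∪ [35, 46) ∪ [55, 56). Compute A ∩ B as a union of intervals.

[6, 8) ∪ [38, 45) ∪ [57, 58)

Merge the first list: [6, 17), [26, 29), [38, 45), [57, 62).
Merge the second list: [1, 8), [33, 58).
[6, 17) ∩ B → [6, 8).
[26, 29) meets no B interval.
[38, 45) ∩ B → [38, 45).
[57, 62) ∩ B → [57, 58).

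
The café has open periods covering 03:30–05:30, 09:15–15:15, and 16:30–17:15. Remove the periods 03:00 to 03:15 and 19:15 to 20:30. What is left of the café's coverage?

03:30-05:30 is untouched.
09:15-15:15 is untouched.
16:30-17:15 is untouched.

03:30-05:30, 09:15-15:15, 16:30-17:15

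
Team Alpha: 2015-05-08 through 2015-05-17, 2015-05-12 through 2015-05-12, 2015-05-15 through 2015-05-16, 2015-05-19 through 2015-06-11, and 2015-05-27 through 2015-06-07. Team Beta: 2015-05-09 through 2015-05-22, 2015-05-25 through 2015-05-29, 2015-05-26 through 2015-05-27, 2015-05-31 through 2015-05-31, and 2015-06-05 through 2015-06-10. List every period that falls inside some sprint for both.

A, merged: 2015-05-08 through 2015-05-17, 2015-05-19 through 2015-06-11.
B, merged: 2015-05-09 through 2015-05-22, 2015-05-25 through 2015-05-29, 2015-05-31 through 2015-05-31, 2015-06-05 through 2015-06-10.
2015-05-08 through 2015-05-17 meets the second set on 2015-05-09 through 2015-05-17.
2015-05-19 through 2015-06-11 meets the second set on 2015-05-19 through 2015-05-22, 2015-05-25 through 2015-05-29, 2015-05-31 through 2015-05-31, 2015-06-05 through 2015-06-10.

2015-05-09 through 2015-05-17, 2015-05-19 through 2015-05-22, 2015-05-25 through 2015-05-29, 2015-05-31 through 2015-05-31, 2015-06-05 through 2015-06-10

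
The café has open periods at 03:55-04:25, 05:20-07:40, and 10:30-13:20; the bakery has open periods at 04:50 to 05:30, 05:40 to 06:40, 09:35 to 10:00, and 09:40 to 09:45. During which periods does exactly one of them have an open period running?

03:55–04:25, 04:50–05:20, 05:30–05:40, 06:40–07:40, 09:35–10:00, 10:30–13:20

Merge the second list: 04:50–05:30, 05:40–06:40, 09:35–10:00.
A \ B = 03:55–04:25, 05:30–05:40, 06:40–07:40, 10:30–13:20.
B \ A = 04:50–05:20, 09:35–10:00.
Union of the two gives the symmetric difference.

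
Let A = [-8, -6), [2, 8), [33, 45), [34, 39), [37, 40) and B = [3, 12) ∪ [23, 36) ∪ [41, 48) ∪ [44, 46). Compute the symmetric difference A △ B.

[-8, -6) ∪ [2, 3) ∪ [8, 12) ∪ [23, 33) ∪ [36, 41) ∪ [45, 48)

First set merges to [-8, -6), [2, 8), [33, 45).
Second set merges to [3, 12), [23, 36), [41, 48).
A but not B: [-8, -6), [2, 3), [36, 41).
B but not A: [8, 12), [23, 33), [45, 48).
Combining gives A △ B.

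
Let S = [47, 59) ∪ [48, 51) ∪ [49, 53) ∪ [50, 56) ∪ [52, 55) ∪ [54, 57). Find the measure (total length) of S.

Merged: [47, 59).
Length: 12.

12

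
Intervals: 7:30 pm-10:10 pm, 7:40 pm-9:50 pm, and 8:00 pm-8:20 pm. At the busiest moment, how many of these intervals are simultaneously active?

Walk the sorted start/end points keeping a running depth.
The depth first hits 3 at 8:00 pm.

3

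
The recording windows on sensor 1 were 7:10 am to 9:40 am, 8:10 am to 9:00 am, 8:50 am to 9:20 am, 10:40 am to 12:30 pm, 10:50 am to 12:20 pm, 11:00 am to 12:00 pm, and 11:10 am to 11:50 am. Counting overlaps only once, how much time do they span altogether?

Merged: 7:10 am–9:40 am, 10:40 am–12:30 pm.
Lengths: 2 h 30 min + 1 h 50 min = 4 h 20 min.

4 h 20 min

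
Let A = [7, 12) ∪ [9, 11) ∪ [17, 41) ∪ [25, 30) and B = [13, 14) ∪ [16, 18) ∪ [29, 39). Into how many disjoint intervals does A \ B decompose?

3

Merge the first list: [7, 12), [17, 41).
A \ B = [7, 12), [18, 29), [39, 41).
That is 3 disjoint pieces.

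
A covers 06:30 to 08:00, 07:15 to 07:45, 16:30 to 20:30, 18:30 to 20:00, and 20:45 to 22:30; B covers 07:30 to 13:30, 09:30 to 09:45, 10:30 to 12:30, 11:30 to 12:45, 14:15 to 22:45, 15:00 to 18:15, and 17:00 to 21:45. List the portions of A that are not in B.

06:30-07:30

Merge the first list: 06:30-08:00, 16:30-20:30, 20:45-22:30.
Merge the second list: 07:30-13:30, 14:15-22:45.
06:30-08:00 with B removed leaves 06:30-07:30.
16:30-20:30 lies entirely inside B → drops out.
20:45-22:30 lies entirely inside B → drops out.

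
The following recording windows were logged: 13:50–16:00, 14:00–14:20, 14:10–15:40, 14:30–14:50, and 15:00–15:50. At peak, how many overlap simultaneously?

3

Sweep endpoints in order; track running count of active intervals.
Peak of 3 reached at 14:10.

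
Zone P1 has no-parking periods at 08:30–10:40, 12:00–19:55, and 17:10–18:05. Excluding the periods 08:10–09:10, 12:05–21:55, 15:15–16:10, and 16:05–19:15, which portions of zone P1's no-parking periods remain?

A, merged: 08:30-10:40, 12:00-19:55.
B, merged: 08:10-09:10, 12:05-21:55.
08:30-10:40 \ B = 09:10-10:40.
12:00-19:55 \ B = 12:00-12:05.

09:10-10:40, 12:00-12:05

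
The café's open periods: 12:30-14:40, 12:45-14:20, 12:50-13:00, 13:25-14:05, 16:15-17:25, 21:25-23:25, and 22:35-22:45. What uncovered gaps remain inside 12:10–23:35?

12:10–12:30, 14:40–16:15, 17:25–21:25, 23:25–23:35

After merging, the occupied span is 12:30–14:40, 16:15–17:25, 21:25–23:25.
Complement within 12:10–23:35: 12:10–12:30, 14:40–16:15, 17:25–21:25, 23:25–23:35.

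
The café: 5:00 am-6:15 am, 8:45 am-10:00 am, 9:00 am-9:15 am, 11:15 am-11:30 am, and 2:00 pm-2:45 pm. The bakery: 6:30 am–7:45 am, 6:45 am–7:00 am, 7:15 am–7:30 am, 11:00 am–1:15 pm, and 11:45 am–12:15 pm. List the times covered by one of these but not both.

5:00 am-6:15 am, 6:30 am-7:45 am, 8:45 am-10:00 am, 11:00 am-11:15 am, 11:30 am-1:15 pm, 2:00 pm-2:45 pm

A, merged: 5:00 am-6:15 am, 8:45 am-10:00 am, 11:15 am-11:30 am, 2:00 pm-2:45 pm.
B, merged: 6:30 am-7:45 am, 11:00 am-1:15 pm.
Only in the first: 5:00 am-6:15 am, 8:45 am-10:00 am, 2:00 pm-2:45 pm.
Only in the second: 6:30 am-7:45 am, 11:00 am-11:15 am, 11:30 am-1:15 pm.
Together these are the periods covered by exactly one.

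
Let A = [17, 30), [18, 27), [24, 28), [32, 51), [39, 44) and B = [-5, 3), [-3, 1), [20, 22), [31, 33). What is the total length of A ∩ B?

Merge the first list: [17, 30), [32, 51).
Merge the second list: [-5, 3), [20, 22), [31, 33).
A ∩ B = [20, 22), [32, 33).
Total: 2 + 1 = 3.

3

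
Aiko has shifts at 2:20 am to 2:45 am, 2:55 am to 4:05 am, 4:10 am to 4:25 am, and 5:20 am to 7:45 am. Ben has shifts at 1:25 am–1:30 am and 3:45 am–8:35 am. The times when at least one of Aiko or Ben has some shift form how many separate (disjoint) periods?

A ∪ B = 1:25 am–1:30 am, 2:20 am–2:45 am, 2:55 am–8:35 am.
That is 3 disjoint pieces.

3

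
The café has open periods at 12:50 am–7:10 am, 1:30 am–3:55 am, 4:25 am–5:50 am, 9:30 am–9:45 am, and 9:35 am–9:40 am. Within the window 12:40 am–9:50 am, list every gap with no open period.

12:40 am–12:50 am, 7:10 am–9:30 am, 9:45 am–9:50 am

The merged coverage is 12:50 am–7:10 am, 9:30 am–9:45 am.
Complement within 12:40 am–9:50 am: 12:40 am–12:50 am, 7:10 am–9:30 am, 9:45 am–9:50 am.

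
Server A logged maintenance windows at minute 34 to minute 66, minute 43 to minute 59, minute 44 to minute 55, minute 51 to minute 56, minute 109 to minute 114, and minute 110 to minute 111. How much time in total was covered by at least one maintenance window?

37 minutes

Merged: minute 34 to minute 66, minute 109 to minute 114.
Lengths: 32 minutes + 5 minutes = 37 minutes.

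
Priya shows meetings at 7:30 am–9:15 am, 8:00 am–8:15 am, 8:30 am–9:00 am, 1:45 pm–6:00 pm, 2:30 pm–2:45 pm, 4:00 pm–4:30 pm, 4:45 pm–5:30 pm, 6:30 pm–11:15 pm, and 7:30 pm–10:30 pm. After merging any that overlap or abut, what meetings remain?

8:00 am–8:15 am overlaps/touches 7:30 am–9:15 am → extend to 7:30 am–9:15 am.
8:30 am–9:00 am overlaps/touches 7:30 am–9:15 am → extend to 7:30 am–9:15 am.
1:45 pm–6:00 pm is disjoint → start new block.
2:30 pm–2:45 pm overlaps/touches 1:45 pm–6:00 pm → extend to 1:45 pm–6:00 pm.
4:00 pm–4:30 pm overlaps/touches 1:45 pm–6:00 pm → extend to 1:45 pm–6:00 pm.
4:45 pm–5:30 pm overlaps/touches 1:45 pm–6:00 pm → extend to 1:45 pm–6:00 pm.
6:30 pm–11:15 pm is disjoint → start new block.
7:30 pm–10:30 pm overlaps/touches 6:30 pm–11:15 pm → extend to 6:30 pm–11:15 pm.

7:30 am–9:15 am, 1:45 pm–6:00 pm, 6:30 pm–11:15 pm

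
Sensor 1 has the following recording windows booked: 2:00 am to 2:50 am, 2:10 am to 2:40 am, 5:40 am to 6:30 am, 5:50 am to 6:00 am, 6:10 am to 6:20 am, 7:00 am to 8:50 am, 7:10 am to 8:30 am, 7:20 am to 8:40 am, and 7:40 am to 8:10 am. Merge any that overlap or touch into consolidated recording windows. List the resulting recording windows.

2:10 am–2:40 am overlaps/touches 2:00 am–2:50 am → extend to 2:00 am–2:50 am.
5:40 am–6:30 am is disjoint → start new block.
5:50 am–6:00 am overlaps/touches 5:40 am–6:30 am → extend to 5:40 am–6:30 am.
6:10 am–6:20 am overlaps/touches 5:40 am–6:30 am → extend to 5:40 am–6:30 am.
7:00 am–8:50 am is disjoint → start new block.
7:10 am–8:30 am overlaps/touches 7:00 am–8:50 am → extend to 7:00 am–8:50 am.
7:20 am–8:40 am overlaps/touches 7:00 am–8:50 am → extend to 7:00 am–8:50 am.
7:40 am–8:10 am overlaps/touches 7:00 am–8:50 am → extend to 7:00 am–8:50 am.

2:00 am–2:50 am, 5:40 am–6:30 am, 7:00 am–8:50 am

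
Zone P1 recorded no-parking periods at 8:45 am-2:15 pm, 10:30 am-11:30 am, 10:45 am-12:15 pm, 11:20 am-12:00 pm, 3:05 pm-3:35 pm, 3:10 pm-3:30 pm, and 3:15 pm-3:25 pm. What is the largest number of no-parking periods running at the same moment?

At 11:20 am, 4 of the intervals are simultaneously active.
No point has more.

4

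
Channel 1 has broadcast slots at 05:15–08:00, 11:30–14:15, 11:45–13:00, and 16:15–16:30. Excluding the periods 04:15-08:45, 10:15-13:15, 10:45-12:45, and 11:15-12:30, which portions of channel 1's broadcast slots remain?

13:15–14:15, 16:15–16:30

A, merged: 05:15–08:00, 11:30–14:15, 16:15–16:30.
B, merged: 04:15–08:45, 10:15–13:15.
05:15–08:00: fully covered by B → removed.
11:30–14:15 minus B → 13:15–14:15.
16:15–16:30: no B overlap → unchanged.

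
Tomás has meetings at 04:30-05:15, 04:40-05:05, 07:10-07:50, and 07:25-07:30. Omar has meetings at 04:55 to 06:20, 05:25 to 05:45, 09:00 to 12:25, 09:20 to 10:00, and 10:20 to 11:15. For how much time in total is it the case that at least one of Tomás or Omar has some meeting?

5 h 55 min

Merge the first list: 04:30-05:15, 07:10-07:50.
Merge the second list: 04:55-06:20, 09:00-12:25.
A ∪ B = 04:30-06:20, 07:10-07:50, 09:00-12:25.
Total: 1 h 50 min + 40 min + 3 h 25 min = 5 h 55 min.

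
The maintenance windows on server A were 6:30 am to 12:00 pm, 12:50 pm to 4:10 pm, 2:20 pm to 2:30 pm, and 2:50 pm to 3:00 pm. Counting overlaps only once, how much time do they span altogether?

8 h 50 min

Merged: 6:30 am-12:00 pm, 12:50 pm-4:10 pm.
Lengths: 5 h 30 min + 3 h 20 min = 8 h 50 min.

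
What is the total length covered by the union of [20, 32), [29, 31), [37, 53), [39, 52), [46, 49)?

28

Merged: [20, 32), [37, 53).
Lengths: 12 + 16 = 28.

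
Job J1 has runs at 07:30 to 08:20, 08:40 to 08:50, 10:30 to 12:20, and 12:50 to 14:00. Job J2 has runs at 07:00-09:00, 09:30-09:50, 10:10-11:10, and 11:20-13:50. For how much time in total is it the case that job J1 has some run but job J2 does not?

A \ B = 11:10–11:20, 13:50–14:00.
Total: 10 min + 10 min = 20 min.

20 min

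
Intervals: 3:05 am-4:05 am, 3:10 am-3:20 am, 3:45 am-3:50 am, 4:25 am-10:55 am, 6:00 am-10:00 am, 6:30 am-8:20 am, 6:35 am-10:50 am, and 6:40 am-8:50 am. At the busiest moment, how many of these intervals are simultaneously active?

5

Walk the sorted start/end points keeping a running depth.
The depth first hits 5 at 6:40 am.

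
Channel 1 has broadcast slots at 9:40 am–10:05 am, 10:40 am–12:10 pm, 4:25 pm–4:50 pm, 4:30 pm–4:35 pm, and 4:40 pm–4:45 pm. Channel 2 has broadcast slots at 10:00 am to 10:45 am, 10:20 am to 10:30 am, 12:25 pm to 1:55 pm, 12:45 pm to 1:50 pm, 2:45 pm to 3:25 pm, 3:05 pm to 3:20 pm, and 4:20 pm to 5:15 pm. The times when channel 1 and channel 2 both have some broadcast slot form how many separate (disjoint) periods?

3

Merge the first list: 9:40 am–10:05 am, 10:40 am–12:10 pm, 4:25 pm–4:50 pm.
Merge the second list: 10:00 am–10:45 am, 12:25 pm–1:55 pm, 2:45 pm–3:25 pm, 4:20 pm–5:15 pm.
A ∩ B = 10:00 am–10:05 am, 10:40 am–10:45 am, 4:25 pm–4:50 pm.
That is 3 disjoint pieces.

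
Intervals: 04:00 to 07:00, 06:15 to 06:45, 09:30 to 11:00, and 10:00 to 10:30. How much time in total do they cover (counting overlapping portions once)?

Merged: 04:00–07:00, 09:30–11:00.
Lengths: 3 h + 1 h 30 min = 4 h 30 min.

4 h 30 min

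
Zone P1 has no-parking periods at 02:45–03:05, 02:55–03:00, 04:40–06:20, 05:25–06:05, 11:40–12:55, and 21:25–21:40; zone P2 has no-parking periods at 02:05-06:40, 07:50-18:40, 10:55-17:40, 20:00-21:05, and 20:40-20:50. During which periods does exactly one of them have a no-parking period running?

02:05–02:45, 03:05–04:40, 06:20–06:40, 07:50–11:40, 12:55–18:40, 20:00–21:05, 21:25–21:40

First set merges to 02:45–03:05, 04:40–06:20, 11:40–12:55, 21:25–21:40.
Second set merges to 02:05–06:40, 07:50–18:40, 20:00–21:05.
Only in the first: 21:25–21:40.
Only in the second: 02:05–02:45, 03:05–04:40, 06:20–06:40, 07:50–11:40, 12:55–18:40, 20:00–21:05.
Together these are the periods covered by exactly one.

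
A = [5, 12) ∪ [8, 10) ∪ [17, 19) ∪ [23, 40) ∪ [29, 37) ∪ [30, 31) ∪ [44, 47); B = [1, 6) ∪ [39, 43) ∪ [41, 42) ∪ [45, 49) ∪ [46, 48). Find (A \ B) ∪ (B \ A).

Merge the first list: [5, 12), [17, 19), [23, 40), [44, 47).
Merge the second list: [1, 6), [39, 43), [45, 49).
A but not B: [6, 12), [17, 19), [23, 39), [44, 45).
B but not A: [1, 5), [40, 43), [47, 49).
Combining gives A △ B.

[1, 5) ∪ [6, 12) ∪ [17, 19) ∪ [23, 39) ∪ [40, 43) ∪ [44, 45) ∪ [47, 49)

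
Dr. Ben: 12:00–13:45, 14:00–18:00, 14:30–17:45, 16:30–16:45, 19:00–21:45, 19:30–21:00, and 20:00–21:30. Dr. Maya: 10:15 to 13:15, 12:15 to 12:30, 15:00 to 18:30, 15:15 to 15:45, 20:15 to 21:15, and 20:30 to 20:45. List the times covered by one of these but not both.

10:15-12:00, 13:15-13:45, 14:00-15:00, 18:00-18:30, 19:00-20:15, 21:15-21:45

A, merged: 12:00-13:45, 14:00-18:00, 19:00-21:45.
B, merged: 10:15-13:15, 15:00-18:30, 20:15-21:15.
A \ B = 13:15-13:45, 14:00-15:00, 19:00-20:15, 21:15-21:45.
B \ A = 10:15-12:00, 18:00-18:30.
Union of the two gives the symmetric difference.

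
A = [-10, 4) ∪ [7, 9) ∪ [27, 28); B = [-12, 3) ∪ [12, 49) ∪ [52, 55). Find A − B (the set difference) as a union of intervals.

[3, 4) ∪ [7, 9)

[-10, 4) with B removed leaves [3, 4).
[7, 9) is untouched.
[27, 28) lies entirely inside B → drops out.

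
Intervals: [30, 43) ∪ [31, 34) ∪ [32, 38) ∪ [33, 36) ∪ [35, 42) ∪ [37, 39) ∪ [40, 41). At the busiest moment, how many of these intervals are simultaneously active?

4

Walk the sorted start/end points keeping a running depth.
The depth first hits 4 at 33.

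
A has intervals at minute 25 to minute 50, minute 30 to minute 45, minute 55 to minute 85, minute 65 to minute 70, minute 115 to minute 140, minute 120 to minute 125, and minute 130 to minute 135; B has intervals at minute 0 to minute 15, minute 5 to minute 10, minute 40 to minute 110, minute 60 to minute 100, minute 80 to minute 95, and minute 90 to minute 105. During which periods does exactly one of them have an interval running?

minute 0 to minute 15, minute 25 to minute 40, minute 50 to minute 55, minute 85 to minute 110, minute 115 to minute 140

A, merged: minute 25 to minute 50, minute 55 to minute 85, minute 115 to minute 140.
B, merged: minute 0 to minute 15, minute 40 to minute 110.
A \ B = minute 25 to minute 40, minute 115 to minute 140.
B \ A = minute 0 to minute 15, minute 50 to minute 55, minute 85 to minute 110.
Union of the two gives the symmetric difference.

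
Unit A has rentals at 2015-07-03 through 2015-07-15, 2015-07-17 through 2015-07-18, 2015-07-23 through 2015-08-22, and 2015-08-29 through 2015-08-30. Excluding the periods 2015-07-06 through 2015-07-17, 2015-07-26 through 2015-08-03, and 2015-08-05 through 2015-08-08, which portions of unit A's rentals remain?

2015-07-03 through 2015-07-05, 2015-07-18 through 2015-07-18, 2015-07-23 through 2015-07-25, 2015-08-04 through 2015-08-04, 2015-08-09 through 2015-08-22, 2015-08-29 through 2015-08-30

2015-07-03 through 2015-07-15 with B removed leaves 2015-07-03 through 2015-07-05.
2015-07-17 through 2015-07-18 with B removed leaves 2015-07-18 through 2015-07-18.
2015-07-23 through 2015-08-22 with B removed leaves 2015-07-23 through 2015-07-25, 2015-08-04 through 2015-08-04, 2015-08-09 through 2015-08-22.
2015-08-29 through 2015-08-30 is untouched.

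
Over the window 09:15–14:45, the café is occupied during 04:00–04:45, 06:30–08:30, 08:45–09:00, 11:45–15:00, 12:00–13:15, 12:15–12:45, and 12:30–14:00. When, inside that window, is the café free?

09:15–11:45

Covered (merged): 04:00–04:45, 06:30–08:30, 08:45–09:00, 11:45–15:00.
Gaps within 09:15–14:45: 09:15–11:45.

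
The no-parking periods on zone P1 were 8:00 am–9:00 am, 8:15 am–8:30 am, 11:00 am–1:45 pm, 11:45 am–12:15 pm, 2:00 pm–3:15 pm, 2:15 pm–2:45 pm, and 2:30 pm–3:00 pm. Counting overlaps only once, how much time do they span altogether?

Merged: 8:00 am–9:00 am, 11:00 am–1:45 pm, 2:00 pm–3:15 pm.
Lengths: 1 h + 2 h 45 min + 1 h 15 min = 5 h.

5 h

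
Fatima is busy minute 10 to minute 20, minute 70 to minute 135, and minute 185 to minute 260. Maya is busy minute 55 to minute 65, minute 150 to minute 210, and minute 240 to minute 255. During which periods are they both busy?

minute 10 to minute 20 falls entirely outside B.
minute 70 to minute 135 falls entirely outside B.
minute 185 to minute 260 overlaps B on minute 185 to minute 210, minute 240 to minute 255.

minute 185 to minute 210, minute 240 to minute 255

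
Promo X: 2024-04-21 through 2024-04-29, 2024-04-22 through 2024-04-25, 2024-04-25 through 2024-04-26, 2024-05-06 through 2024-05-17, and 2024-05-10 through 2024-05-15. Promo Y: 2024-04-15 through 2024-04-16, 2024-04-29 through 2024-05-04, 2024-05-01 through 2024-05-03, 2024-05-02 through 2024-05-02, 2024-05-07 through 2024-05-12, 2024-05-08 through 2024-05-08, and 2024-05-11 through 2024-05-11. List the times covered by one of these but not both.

2024-04-15 through 2024-04-16, 2024-04-21 through 2024-04-28, 2024-04-30 through 2024-05-04, 2024-05-06 through 2024-05-06, 2024-05-13 through 2024-05-17

Merge the first list: 2024-04-21 through 2024-04-29, 2024-05-06 through 2024-05-17.
Merge the second list: 2024-04-15 through 2024-04-16, 2024-04-29 through 2024-05-04, 2024-05-07 through 2024-05-12.
Only in the first: 2024-04-21 through 2024-04-28, 2024-05-06 through 2024-05-06, 2024-05-13 through 2024-05-17.
Only in the second: 2024-04-15 through 2024-04-16, 2024-04-30 through 2024-05-04.
Together these are the periods covered by exactly one.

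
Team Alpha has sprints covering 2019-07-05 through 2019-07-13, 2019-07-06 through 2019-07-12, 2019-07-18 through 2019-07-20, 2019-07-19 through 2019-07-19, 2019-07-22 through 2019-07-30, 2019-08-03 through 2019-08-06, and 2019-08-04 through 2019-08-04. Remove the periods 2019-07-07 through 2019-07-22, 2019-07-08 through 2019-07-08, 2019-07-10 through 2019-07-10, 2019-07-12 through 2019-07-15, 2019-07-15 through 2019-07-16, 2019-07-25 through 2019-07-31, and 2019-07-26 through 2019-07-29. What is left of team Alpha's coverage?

Merge the first list: 2019-07-05 through 2019-07-13, 2019-07-18 through 2019-07-20, 2019-07-22 through 2019-07-30, 2019-08-03 through 2019-08-06.
Merge the second list: 2019-07-07 through 2019-07-22, 2019-07-25 through 2019-07-31.
2019-07-05 through 2019-07-13 \ B = 2019-07-05 through 2019-07-06.
2019-07-18 through 2019-07-20: entirely removed.
2019-07-22 through 2019-07-30 \ B = 2019-07-23 through 2019-07-24.
2019-08-03 through 2019-08-06: nothing removed.

2019-07-05 through 2019-07-06, 2019-07-23 through 2019-07-24, 2019-08-03 through 2019-08-06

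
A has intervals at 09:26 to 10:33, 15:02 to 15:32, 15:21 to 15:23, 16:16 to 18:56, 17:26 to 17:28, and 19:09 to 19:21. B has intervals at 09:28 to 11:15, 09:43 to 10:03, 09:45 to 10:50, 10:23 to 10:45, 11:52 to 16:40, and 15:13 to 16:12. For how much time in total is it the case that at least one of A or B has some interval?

9 h 5 min

Merge the first list: 09:26–10:33, 15:02–15:32, 16:16–18:56, 19:09–19:21.
Merge the second list: 09:28–11:15, 11:52–16:40.
A ∪ B = 09:26–11:15, 11:52–18:56, 19:09–19:21.
Total: 1 h 49 min + 7 h 4 min + 12 min = 9 h 5 min.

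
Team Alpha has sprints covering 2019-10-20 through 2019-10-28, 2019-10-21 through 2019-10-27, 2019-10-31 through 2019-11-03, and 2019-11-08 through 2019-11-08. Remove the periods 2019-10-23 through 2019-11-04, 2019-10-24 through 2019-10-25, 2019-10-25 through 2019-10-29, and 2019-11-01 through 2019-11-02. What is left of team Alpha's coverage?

A, merged: 2019-10-20 through 2019-10-28, 2019-10-31 through 2019-11-03, 2019-11-08 through 2019-11-08.
B, merged: 2019-10-23 through 2019-11-04.
2019-10-20 through 2019-10-28 minus B → 2019-10-20 through 2019-10-22.
2019-10-31 through 2019-11-03: fully covered by B → removed.
2019-11-08 through 2019-11-08: no B overlap → unchanged.

2019-10-20 through 2019-10-22, 2019-11-08 through 2019-11-08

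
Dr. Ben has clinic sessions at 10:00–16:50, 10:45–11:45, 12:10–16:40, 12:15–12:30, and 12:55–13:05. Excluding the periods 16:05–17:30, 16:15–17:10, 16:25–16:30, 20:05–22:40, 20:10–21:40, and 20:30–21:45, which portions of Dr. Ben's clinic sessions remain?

Merge the first list: 10:00-16:50.
Merge the second list: 16:05-17:30, 20:05-22:40.
10:00-16:50 \ B = 10:00-16:05.

10:00-16:05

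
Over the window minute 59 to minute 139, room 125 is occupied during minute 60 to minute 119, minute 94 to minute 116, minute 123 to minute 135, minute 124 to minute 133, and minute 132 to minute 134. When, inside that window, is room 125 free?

Covered (merged): minute 60 to minute 119, minute 123 to minute 135.
Complement within minute 59 to minute 139: minute 59 to minute 60, minute 119 to minute 123, minute 135 to minute 139.

minute 59 to minute 60, minute 119 to minute 123, minute 135 to minute 139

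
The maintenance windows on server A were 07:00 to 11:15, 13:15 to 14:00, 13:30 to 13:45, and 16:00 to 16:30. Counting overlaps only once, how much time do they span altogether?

5 h 30 min

Merged: 07:00–11:15, 13:15–14:00, 16:00–16:30.
Lengths: 4 h 15 min + 45 min + 30 min = 5 h 30 min.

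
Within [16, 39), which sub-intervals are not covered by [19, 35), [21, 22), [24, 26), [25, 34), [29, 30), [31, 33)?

[16, 19) ∪ [35, 39)

The merged coverage is [19, 35).
Complement within [16, 39): [16, 19), [35, 39).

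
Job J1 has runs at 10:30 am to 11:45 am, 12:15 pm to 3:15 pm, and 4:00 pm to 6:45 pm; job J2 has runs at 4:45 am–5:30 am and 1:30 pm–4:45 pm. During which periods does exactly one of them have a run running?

4:45 am-5:30 am, 10:30 am-11:45 am, 12:15 pm-1:30 pm, 3:15 pm-4:00 pm, 4:45 pm-6:45 pm

Only in the first: 10:30 am-11:45 am, 12:15 pm-1:30 pm, 4:45 pm-6:45 pm.
Only in the second: 4:45 am-5:30 am, 3:15 pm-4:00 pm.
Together these are the periods covered by exactly one.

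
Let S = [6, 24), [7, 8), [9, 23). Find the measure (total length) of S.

Merged: [6, 24).
Length: 18.

18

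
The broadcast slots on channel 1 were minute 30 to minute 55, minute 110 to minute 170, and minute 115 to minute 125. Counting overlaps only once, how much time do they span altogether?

85 minutes

Merged: minute 30 to minute 55, minute 110 to minute 170.
Lengths: 25 minutes + 60 minutes = 85 minutes.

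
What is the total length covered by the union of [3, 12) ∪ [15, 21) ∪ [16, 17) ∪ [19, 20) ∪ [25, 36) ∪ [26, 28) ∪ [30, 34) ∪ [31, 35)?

Merged: [3, 12), [15, 21), [25, 36).
Lengths: 9 + 6 + 11 = 26.

26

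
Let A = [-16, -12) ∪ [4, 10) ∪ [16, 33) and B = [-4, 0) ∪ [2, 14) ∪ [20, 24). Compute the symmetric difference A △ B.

[-16, -12) ∪ [-4, 0) ∪ [2, 4) ∪ [10, 14) ∪ [16, 20) ∪ [24, 33)

A but not B: [-16, -12), [16, 20), [24, 33).
B but not A: [-4, 0), [2, 4), [10, 14).
Combining gives A △ B.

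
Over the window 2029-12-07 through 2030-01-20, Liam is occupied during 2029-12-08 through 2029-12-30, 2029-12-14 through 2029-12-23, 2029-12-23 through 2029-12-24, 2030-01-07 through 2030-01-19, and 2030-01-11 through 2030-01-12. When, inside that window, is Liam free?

2029-12-07 through 2029-12-07, 2029-12-31 through 2030-01-06, 2030-01-20 through 2030-01-20

After merging, the occupied span is 2029-12-08 through 2029-12-30, 2030-01-07 through 2030-01-19.
Uncovered inside 2029-12-07 through 2030-01-20: 2029-12-07 through 2029-12-07, 2029-12-31 through 2030-01-06, 2030-01-20 through 2030-01-20.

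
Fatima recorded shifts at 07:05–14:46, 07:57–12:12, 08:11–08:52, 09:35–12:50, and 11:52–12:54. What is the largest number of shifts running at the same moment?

4

Walk the sorted start/end points keeping a running depth.
The depth first hits 4 at 11:52.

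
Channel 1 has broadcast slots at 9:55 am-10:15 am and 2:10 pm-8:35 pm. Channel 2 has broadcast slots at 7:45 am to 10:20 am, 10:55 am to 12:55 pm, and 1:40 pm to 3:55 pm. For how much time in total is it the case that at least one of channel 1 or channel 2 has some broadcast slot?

A ∪ B = 7:45 am-10:20 am, 10:55 am-12:55 pm, 1:40 pm-8:35 pm.
Total: 2 h 35 min + 2 h + 6 h 55 min = 11 h 30 min.

11 h 30 min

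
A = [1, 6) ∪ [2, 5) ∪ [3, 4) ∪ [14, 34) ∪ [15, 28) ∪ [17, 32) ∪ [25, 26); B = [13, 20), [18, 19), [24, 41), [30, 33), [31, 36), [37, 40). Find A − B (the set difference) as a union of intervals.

A, merged: [1, 6), [14, 34).
B, merged: [13, 20), [24, 41).
[1, 6) is untouched.
[14, 34) with B removed leaves [20, 24).

[1, 6) ∪ [20, 24)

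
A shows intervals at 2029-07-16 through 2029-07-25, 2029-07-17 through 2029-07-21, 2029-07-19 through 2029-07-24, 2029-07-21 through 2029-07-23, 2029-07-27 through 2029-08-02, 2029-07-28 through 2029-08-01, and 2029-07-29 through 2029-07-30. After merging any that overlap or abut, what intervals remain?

2029-07-16 through 2029-07-25, 2029-07-27 through 2029-08-02

2029-07-17 through 2029-07-21 overlaps/touches 2029-07-16 through 2029-07-25 → extend to 2029-07-16 through 2029-07-25.
2029-07-19 through 2029-07-24 overlaps/touches 2029-07-16 through 2029-07-25 → extend to 2029-07-16 through 2029-07-25.
2029-07-21 through 2029-07-23 overlaps/touches 2029-07-16 through 2029-07-25 → extend to 2029-07-16 through 2029-07-25.
2029-07-27 through 2029-08-02 is disjoint → start new block.
2029-07-28 through 2029-08-01 overlaps/touches 2029-07-27 through 2029-08-02 → extend to 2029-07-27 through 2029-08-02.
2029-07-29 through 2029-07-30 overlaps/touches 2029-07-27 through 2029-08-02 → extend to 2029-07-27 through 2029-08-02.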